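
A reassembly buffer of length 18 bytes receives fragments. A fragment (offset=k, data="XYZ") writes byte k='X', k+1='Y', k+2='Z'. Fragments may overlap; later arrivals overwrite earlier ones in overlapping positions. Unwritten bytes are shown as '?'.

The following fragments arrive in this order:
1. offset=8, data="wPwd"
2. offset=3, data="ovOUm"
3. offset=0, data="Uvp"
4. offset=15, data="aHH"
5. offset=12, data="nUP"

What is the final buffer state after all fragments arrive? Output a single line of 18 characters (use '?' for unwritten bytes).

Answer: UvpovOUmwPwdnUPaHH

Derivation:
Fragment 1: offset=8 data="wPwd" -> buffer=????????wPwd??????
Fragment 2: offset=3 data="ovOUm" -> buffer=???ovOUmwPwd??????
Fragment 3: offset=0 data="Uvp" -> buffer=UvpovOUmwPwd??????
Fragment 4: offset=15 data="aHH" -> buffer=UvpovOUmwPwd???aHH
Fragment 5: offset=12 data="nUP" -> buffer=UvpovOUmwPwdnUPaHH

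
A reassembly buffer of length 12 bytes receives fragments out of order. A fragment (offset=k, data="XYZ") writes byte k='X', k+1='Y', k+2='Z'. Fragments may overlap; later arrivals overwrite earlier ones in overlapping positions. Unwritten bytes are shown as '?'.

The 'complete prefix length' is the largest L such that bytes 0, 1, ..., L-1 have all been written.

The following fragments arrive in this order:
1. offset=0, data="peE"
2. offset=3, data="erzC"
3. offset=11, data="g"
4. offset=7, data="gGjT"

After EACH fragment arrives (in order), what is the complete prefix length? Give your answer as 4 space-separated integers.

Answer: 3 7 7 12

Derivation:
Fragment 1: offset=0 data="peE" -> buffer=peE????????? -> prefix_len=3
Fragment 2: offset=3 data="erzC" -> buffer=peEerzC????? -> prefix_len=7
Fragment 3: offset=11 data="g" -> buffer=peEerzC????g -> prefix_len=7
Fragment 4: offset=7 data="gGjT" -> buffer=peEerzCgGjTg -> prefix_len=12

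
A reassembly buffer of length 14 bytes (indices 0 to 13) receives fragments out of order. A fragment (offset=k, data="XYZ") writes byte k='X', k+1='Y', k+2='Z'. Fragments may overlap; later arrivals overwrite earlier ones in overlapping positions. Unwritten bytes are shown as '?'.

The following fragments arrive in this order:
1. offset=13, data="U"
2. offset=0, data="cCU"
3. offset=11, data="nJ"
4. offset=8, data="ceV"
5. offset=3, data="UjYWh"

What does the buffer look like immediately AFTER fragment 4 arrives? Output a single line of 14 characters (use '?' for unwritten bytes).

Answer: cCU?????ceVnJU

Derivation:
Fragment 1: offset=13 data="U" -> buffer=?????????????U
Fragment 2: offset=0 data="cCU" -> buffer=cCU??????????U
Fragment 3: offset=11 data="nJ" -> buffer=cCU????????nJU
Fragment 4: offset=8 data="ceV" -> buffer=cCU?????ceVnJU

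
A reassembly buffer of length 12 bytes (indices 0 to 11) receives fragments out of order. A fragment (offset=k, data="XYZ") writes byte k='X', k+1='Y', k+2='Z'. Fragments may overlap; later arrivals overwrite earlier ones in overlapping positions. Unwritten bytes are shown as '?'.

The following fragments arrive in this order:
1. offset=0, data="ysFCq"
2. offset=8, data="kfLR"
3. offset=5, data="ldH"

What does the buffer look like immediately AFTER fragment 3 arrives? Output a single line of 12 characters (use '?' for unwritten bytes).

Answer: ysFCqldHkfLR

Derivation:
Fragment 1: offset=0 data="ysFCq" -> buffer=ysFCq???????
Fragment 2: offset=8 data="kfLR" -> buffer=ysFCq???kfLR
Fragment 3: offset=5 data="ldH" -> buffer=ysFCqldHkfLR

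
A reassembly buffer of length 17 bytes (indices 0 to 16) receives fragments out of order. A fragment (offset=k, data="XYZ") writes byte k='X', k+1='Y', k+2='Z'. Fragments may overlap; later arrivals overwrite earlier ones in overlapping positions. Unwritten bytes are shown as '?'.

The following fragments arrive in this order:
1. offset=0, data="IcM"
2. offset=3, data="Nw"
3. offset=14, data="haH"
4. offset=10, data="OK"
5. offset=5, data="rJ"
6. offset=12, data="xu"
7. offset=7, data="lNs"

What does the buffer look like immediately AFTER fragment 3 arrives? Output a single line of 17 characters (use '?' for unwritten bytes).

Answer: IcMNw?????????haH

Derivation:
Fragment 1: offset=0 data="IcM" -> buffer=IcM??????????????
Fragment 2: offset=3 data="Nw" -> buffer=IcMNw????????????
Fragment 3: offset=14 data="haH" -> buffer=IcMNw?????????haH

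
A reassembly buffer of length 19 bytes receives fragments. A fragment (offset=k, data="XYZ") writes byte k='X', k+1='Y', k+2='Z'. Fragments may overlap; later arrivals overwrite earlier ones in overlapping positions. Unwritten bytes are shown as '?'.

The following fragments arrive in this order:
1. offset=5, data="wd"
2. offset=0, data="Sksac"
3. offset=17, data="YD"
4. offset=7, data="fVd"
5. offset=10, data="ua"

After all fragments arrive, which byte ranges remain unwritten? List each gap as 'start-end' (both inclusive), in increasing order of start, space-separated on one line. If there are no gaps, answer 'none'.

Answer: 12-16

Derivation:
Fragment 1: offset=5 len=2
Fragment 2: offset=0 len=5
Fragment 3: offset=17 len=2
Fragment 4: offset=7 len=3
Fragment 5: offset=10 len=2
Gaps: 12-16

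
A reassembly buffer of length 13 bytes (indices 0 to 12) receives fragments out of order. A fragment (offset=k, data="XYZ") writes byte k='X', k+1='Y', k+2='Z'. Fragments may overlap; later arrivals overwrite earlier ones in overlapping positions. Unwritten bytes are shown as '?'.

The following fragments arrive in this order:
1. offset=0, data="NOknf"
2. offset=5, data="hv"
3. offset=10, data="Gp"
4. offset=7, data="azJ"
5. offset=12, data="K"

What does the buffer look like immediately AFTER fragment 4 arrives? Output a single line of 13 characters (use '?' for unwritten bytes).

Answer: NOknfhvazJGp?

Derivation:
Fragment 1: offset=0 data="NOknf" -> buffer=NOknf????????
Fragment 2: offset=5 data="hv" -> buffer=NOknfhv??????
Fragment 3: offset=10 data="Gp" -> buffer=NOknfhv???Gp?
Fragment 4: offset=7 data="azJ" -> buffer=NOknfhvazJGp?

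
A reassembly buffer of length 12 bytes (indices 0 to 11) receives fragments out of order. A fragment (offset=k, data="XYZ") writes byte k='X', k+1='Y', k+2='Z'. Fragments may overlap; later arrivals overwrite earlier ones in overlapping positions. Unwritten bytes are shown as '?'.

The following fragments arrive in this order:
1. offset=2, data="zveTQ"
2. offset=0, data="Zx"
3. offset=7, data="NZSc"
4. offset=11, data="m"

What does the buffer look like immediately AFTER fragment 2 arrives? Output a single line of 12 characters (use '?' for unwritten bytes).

Answer: ZxzveTQ?????

Derivation:
Fragment 1: offset=2 data="zveTQ" -> buffer=??zveTQ?????
Fragment 2: offset=0 data="Zx" -> buffer=ZxzveTQ?????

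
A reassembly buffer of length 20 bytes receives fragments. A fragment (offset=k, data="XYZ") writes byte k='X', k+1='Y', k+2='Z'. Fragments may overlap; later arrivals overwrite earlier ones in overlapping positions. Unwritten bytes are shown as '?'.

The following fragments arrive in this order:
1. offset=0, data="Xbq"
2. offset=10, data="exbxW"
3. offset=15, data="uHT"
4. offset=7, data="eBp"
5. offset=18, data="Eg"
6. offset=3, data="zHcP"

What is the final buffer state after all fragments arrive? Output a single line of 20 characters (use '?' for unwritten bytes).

Fragment 1: offset=0 data="Xbq" -> buffer=Xbq?????????????????
Fragment 2: offset=10 data="exbxW" -> buffer=Xbq???????exbxW?????
Fragment 3: offset=15 data="uHT" -> buffer=Xbq???????exbxWuHT??
Fragment 4: offset=7 data="eBp" -> buffer=Xbq????eBpexbxWuHT??
Fragment 5: offset=18 data="Eg" -> buffer=Xbq????eBpexbxWuHTEg
Fragment 6: offset=3 data="zHcP" -> buffer=XbqzHcPeBpexbxWuHTEg

Answer: XbqzHcPeBpexbxWuHTEg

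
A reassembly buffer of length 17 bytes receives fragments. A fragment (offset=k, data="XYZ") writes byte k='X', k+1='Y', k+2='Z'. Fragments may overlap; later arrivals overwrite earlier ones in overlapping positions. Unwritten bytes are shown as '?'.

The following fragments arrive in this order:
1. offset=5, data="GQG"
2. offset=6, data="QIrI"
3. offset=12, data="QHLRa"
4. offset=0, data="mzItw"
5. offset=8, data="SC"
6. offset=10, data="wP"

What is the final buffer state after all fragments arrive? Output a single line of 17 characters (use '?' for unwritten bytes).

Fragment 1: offset=5 data="GQG" -> buffer=?????GQG?????????
Fragment 2: offset=6 data="QIrI" -> buffer=?????GQIrI???????
Fragment 3: offset=12 data="QHLRa" -> buffer=?????GQIrI??QHLRa
Fragment 4: offset=0 data="mzItw" -> buffer=mzItwGQIrI??QHLRa
Fragment 5: offset=8 data="SC" -> buffer=mzItwGQISC??QHLRa
Fragment 6: offset=10 data="wP" -> buffer=mzItwGQISCwPQHLRa

Answer: mzItwGQISCwPQHLRa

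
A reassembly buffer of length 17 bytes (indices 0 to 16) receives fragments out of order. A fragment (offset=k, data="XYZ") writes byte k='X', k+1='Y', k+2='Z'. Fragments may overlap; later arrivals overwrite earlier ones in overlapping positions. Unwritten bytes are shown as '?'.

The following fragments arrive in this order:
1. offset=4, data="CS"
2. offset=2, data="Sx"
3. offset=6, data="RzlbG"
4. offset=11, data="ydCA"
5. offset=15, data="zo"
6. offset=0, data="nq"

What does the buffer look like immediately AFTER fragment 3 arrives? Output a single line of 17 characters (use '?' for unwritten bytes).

Answer: ??SxCSRzlbG??????

Derivation:
Fragment 1: offset=4 data="CS" -> buffer=????CS???????????
Fragment 2: offset=2 data="Sx" -> buffer=??SxCS???????????
Fragment 3: offset=6 data="RzlbG" -> buffer=??SxCSRzlbG??????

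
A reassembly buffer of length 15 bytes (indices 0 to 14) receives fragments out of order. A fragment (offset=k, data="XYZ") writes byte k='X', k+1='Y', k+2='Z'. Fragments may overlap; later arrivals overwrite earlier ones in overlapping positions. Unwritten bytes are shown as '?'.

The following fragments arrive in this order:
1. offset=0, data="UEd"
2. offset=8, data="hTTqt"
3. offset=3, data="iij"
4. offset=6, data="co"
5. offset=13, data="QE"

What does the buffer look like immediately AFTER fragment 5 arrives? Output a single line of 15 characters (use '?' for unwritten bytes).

Fragment 1: offset=0 data="UEd" -> buffer=UEd????????????
Fragment 2: offset=8 data="hTTqt" -> buffer=UEd?????hTTqt??
Fragment 3: offset=3 data="iij" -> buffer=UEdiij??hTTqt??
Fragment 4: offset=6 data="co" -> buffer=UEdiijcohTTqt??
Fragment 5: offset=13 data="QE" -> buffer=UEdiijcohTTqtQE

Answer: UEdiijcohTTqtQE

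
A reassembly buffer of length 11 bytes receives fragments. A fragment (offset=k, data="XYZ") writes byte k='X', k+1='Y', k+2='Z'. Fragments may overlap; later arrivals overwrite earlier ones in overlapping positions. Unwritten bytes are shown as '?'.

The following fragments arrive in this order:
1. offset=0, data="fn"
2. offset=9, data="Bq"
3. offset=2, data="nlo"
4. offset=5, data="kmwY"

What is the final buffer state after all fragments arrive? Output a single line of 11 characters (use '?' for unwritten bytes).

Fragment 1: offset=0 data="fn" -> buffer=fn?????????
Fragment 2: offset=9 data="Bq" -> buffer=fn???????Bq
Fragment 3: offset=2 data="nlo" -> buffer=fnnlo????Bq
Fragment 4: offset=5 data="kmwY" -> buffer=fnnlokmwYBq

Answer: fnnlokmwYBq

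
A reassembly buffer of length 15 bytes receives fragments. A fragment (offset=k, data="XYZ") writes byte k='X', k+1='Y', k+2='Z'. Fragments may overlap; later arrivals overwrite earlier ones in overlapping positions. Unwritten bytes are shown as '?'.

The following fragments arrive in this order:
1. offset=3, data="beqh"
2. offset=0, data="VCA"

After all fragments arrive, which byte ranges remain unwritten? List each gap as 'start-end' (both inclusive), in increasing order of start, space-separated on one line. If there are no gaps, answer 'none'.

Fragment 1: offset=3 len=4
Fragment 2: offset=0 len=3
Gaps: 7-14

Answer: 7-14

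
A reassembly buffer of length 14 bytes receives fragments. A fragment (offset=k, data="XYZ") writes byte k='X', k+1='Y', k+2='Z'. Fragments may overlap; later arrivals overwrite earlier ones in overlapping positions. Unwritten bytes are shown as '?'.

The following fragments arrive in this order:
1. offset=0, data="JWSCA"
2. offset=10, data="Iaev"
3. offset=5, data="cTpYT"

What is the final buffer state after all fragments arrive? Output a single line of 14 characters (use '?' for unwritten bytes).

Fragment 1: offset=0 data="JWSCA" -> buffer=JWSCA?????????
Fragment 2: offset=10 data="Iaev" -> buffer=JWSCA?????Iaev
Fragment 3: offset=5 data="cTpYT" -> buffer=JWSCAcTpYTIaev

Answer: JWSCAcTpYTIaev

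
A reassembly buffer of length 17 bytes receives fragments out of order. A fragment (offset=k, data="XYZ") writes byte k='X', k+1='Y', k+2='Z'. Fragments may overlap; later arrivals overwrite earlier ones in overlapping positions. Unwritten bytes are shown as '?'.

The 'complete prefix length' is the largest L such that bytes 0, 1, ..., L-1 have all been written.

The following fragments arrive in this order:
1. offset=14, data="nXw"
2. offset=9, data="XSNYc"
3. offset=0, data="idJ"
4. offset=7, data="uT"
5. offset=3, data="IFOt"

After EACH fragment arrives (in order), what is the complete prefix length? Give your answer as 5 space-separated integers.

Fragment 1: offset=14 data="nXw" -> buffer=??????????????nXw -> prefix_len=0
Fragment 2: offset=9 data="XSNYc" -> buffer=?????????XSNYcnXw -> prefix_len=0
Fragment 3: offset=0 data="idJ" -> buffer=idJ??????XSNYcnXw -> prefix_len=3
Fragment 4: offset=7 data="uT" -> buffer=idJ????uTXSNYcnXw -> prefix_len=3
Fragment 5: offset=3 data="IFOt" -> buffer=idJIFOtuTXSNYcnXw -> prefix_len=17

Answer: 0 0 3 3 17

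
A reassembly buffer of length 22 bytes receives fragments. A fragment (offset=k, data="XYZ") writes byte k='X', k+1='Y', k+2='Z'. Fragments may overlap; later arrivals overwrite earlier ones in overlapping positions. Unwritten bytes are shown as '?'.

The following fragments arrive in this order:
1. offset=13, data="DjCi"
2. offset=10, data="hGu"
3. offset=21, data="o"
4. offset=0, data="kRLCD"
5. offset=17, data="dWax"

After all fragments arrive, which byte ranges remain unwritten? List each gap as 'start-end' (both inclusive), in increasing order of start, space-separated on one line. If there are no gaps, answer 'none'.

Answer: 5-9

Derivation:
Fragment 1: offset=13 len=4
Fragment 2: offset=10 len=3
Fragment 3: offset=21 len=1
Fragment 4: offset=0 len=5
Fragment 5: offset=17 len=4
Gaps: 5-9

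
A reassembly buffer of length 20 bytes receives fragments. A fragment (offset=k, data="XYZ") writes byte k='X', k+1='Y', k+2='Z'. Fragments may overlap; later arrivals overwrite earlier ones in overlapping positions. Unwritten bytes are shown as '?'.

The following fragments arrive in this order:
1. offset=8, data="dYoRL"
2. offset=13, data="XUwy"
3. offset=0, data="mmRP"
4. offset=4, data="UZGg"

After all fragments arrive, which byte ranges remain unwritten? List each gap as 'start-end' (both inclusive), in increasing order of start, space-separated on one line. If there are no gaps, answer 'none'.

Answer: 17-19

Derivation:
Fragment 1: offset=8 len=5
Fragment 2: offset=13 len=4
Fragment 3: offset=0 len=4
Fragment 4: offset=4 len=4
Gaps: 17-19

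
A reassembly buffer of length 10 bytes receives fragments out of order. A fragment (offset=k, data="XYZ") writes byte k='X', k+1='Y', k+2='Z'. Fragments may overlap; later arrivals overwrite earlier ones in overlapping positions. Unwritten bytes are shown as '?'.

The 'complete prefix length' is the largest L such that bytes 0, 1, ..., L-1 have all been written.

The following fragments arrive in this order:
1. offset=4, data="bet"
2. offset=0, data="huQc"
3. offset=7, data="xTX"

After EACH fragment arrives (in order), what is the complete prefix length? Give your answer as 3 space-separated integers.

Fragment 1: offset=4 data="bet" -> buffer=????bet??? -> prefix_len=0
Fragment 2: offset=0 data="huQc" -> buffer=huQcbet??? -> prefix_len=7
Fragment 3: offset=7 data="xTX" -> buffer=huQcbetxTX -> prefix_len=10

Answer: 0 7 10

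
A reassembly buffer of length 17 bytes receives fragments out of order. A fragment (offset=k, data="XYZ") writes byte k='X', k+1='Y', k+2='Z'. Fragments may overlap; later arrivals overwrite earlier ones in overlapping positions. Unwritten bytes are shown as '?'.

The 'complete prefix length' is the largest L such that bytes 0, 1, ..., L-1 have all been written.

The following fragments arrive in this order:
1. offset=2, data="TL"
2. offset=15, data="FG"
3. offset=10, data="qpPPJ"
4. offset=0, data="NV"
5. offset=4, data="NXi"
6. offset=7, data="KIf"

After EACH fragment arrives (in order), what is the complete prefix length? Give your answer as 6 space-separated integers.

Answer: 0 0 0 4 7 17

Derivation:
Fragment 1: offset=2 data="TL" -> buffer=??TL????????????? -> prefix_len=0
Fragment 2: offset=15 data="FG" -> buffer=??TL???????????FG -> prefix_len=0
Fragment 3: offset=10 data="qpPPJ" -> buffer=??TL??????qpPPJFG -> prefix_len=0
Fragment 4: offset=0 data="NV" -> buffer=NVTL??????qpPPJFG -> prefix_len=4
Fragment 5: offset=4 data="NXi" -> buffer=NVTLNXi???qpPPJFG -> prefix_len=7
Fragment 6: offset=7 data="KIf" -> buffer=NVTLNXiKIfqpPPJFG -> prefix_len=17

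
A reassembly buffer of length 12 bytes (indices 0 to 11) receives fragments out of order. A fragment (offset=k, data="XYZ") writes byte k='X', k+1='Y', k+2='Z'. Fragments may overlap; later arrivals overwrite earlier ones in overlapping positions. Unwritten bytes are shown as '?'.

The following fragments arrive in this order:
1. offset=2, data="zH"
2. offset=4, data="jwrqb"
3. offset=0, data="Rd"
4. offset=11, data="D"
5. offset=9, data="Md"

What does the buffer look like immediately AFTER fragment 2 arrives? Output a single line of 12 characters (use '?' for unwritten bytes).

Fragment 1: offset=2 data="zH" -> buffer=??zH????????
Fragment 2: offset=4 data="jwrqb" -> buffer=??zHjwrqb???

Answer: ??zHjwrqb???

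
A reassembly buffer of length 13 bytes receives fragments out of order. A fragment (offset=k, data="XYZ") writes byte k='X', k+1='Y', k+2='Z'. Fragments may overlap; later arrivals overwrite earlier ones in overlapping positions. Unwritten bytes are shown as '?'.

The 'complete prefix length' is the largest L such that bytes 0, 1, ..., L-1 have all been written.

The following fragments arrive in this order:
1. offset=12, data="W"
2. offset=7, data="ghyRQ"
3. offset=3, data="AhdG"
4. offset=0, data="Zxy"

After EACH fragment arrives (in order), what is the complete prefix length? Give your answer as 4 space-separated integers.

Fragment 1: offset=12 data="W" -> buffer=????????????W -> prefix_len=0
Fragment 2: offset=7 data="ghyRQ" -> buffer=???????ghyRQW -> prefix_len=0
Fragment 3: offset=3 data="AhdG" -> buffer=???AhdGghyRQW -> prefix_len=0
Fragment 4: offset=0 data="Zxy" -> buffer=ZxyAhdGghyRQW -> prefix_len=13

Answer: 0 0 0 13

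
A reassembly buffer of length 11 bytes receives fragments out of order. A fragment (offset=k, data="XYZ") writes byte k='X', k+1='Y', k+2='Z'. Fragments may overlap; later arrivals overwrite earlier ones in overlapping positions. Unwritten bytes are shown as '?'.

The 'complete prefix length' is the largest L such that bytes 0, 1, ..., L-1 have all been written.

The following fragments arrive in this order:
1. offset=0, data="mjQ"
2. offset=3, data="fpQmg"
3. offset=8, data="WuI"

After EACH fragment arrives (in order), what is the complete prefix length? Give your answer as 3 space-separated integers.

Fragment 1: offset=0 data="mjQ" -> buffer=mjQ???????? -> prefix_len=3
Fragment 2: offset=3 data="fpQmg" -> buffer=mjQfpQmg??? -> prefix_len=8
Fragment 3: offset=8 data="WuI" -> buffer=mjQfpQmgWuI -> prefix_len=11

Answer: 3 8 11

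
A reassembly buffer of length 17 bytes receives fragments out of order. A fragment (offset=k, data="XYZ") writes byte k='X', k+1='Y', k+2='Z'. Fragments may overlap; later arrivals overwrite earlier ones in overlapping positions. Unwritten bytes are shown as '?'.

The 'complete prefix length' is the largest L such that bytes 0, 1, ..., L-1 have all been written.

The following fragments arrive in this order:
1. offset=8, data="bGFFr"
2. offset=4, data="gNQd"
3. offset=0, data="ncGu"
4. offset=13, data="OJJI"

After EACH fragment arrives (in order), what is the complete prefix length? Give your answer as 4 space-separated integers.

Fragment 1: offset=8 data="bGFFr" -> buffer=????????bGFFr???? -> prefix_len=0
Fragment 2: offset=4 data="gNQd" -> buffer=????gNQdbGFFr???? -> prefix_len=0
Fragment 3: offset=0 data="ncGu" -> buffer=ncGugNQdbGFFr???? -> prefix_len=13
Fragment 4: offset=13 data="OJJI" -> buffer=ncGugNQdbGFFrOJJI -> prefix_len=17

Answer: 0 0 13 17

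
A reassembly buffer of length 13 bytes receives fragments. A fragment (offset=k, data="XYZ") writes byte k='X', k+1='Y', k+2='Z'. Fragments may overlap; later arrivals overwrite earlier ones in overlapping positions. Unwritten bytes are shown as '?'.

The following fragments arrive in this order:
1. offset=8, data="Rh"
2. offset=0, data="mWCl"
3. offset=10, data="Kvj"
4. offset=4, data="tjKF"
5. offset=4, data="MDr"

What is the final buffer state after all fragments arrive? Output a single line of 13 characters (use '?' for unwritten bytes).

Fragment 1: offset=8 data="Rh" -> buffer=????????Rh???
Fragment 2: offset=0 data="mWCl" -> buffer=mWCl????Rh???
Fragment 3: offset=10 data="Kvj" -> buffer=mWCl????RhKvj
Fragment 4: offset=4 data="tjKF" -> buffer=mWCltjKFRhKvj
Fragment 5: offset=4 data="MDr" -> buffer=mWClMDrFRhKvj

Answer: mWClMDrFRhKvj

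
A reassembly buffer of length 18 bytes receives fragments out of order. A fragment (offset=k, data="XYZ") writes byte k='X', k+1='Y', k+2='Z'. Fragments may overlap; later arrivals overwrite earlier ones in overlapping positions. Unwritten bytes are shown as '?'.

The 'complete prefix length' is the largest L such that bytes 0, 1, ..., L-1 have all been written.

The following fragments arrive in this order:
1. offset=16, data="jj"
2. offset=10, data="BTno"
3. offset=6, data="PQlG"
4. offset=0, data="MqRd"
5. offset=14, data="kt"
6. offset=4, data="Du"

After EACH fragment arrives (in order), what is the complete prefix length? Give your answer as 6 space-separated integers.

Fragment 1: offset=16 data="jj" -> buffer=????????????????jj -> prefix_len=0
Fragment 2: offset=10 data="BTno" -> buffer=??????????BTno??jj -> prefix_len=0
Fragment 3: offset=6 data="PQlG" -> buffer=??????PQlGBTno??jj -> prefix_len=0
Fragment 4: offset=0 data="MqRd" -> buffer=MqRd??PQlGBTno??jj -> prefix_len=4
Fragment 5: offset=14 data="kt" -> buffer=MqRd??PQlGBTnoktjj -> prefix_len=4
Fragment 6: offset=4 data="Du" -> buffer=MqRdDuPQlGBTnoktjj -> prefix_len=18

Answer: 0 0 0 4 4 18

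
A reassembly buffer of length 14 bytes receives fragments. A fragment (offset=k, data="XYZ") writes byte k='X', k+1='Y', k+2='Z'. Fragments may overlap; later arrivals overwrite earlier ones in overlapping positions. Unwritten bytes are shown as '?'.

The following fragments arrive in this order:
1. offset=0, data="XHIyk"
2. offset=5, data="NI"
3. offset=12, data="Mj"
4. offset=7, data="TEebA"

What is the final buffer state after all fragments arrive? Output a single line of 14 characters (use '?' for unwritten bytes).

Answer: XHIykNITEebAMj

Derivation:
Fragment 1: offset=0 data="XHIyk" -> buffer=XHIyk?????????
Fragment 2: offset=5 data="NI" -> buffer=XHIykNI???????
Fragment 3: offset=12 data="Mj" -> buffer=XHIykNI?????Mj
Fragment 4: offset=7 data="TEebA" -> buffer=XHIykNITEebAMj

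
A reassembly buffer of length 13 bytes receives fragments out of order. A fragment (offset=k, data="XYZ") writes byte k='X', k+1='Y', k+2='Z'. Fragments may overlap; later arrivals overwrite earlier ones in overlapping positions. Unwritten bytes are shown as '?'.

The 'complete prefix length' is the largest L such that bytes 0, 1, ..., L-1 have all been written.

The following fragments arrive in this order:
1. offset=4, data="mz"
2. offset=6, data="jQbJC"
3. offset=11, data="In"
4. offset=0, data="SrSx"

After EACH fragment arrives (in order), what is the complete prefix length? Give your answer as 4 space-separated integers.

Fragment 1: offset=4 data="mz" -> buffer=????mz??????? -> prefix_len=0
Fragment 2: offset=6 data="jQbJC" -> buffer=????mzjQbJC?? -> prefix_len=0
Fragment 3: offset=11 data="In" -> buffer=????mzjQbJCIn -> prefix_len=0
Fragment 4: offset=0 data="SrSx" -> buffer=SrSxmzjQbJCIn -> prefix_len=13

Answer: 0 0 0 13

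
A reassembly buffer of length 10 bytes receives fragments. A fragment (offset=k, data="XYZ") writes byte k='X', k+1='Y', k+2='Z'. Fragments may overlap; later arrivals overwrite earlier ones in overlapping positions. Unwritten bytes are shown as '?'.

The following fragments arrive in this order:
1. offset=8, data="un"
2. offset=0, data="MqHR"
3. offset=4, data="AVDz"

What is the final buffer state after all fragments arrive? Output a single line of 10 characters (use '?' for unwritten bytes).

Fragment 1: offset=8 data="un" -> buffer=????????un
Fragment 2: offset=0 data="MqHR" -> buffer=MqHR????un
Fragment 3: offset=4 data="AVDz" -> buffer=MqHRAVDzun

Answer: MqHRAVDzun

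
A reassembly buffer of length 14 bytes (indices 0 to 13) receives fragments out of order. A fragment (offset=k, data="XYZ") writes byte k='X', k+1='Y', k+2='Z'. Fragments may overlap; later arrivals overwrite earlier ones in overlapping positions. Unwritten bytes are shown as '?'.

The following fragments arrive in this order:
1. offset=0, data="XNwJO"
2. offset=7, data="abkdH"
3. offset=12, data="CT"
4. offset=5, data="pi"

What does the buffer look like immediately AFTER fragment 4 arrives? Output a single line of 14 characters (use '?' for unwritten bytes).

Answer: XNwJOpiabkdHCT

Derivation:
Fragment 1: offset=0 data="XNwJO" -> buffer=XNwJO?????????
Fragment 2: offset=7 data="abkdH" -> buffer=XNwJO??abkdH??
Fragment 3: offset=12 data="CT" -> buffer=XNwJO??abkdHCT
Fragment 4: offset=5 data="pi" -> buffer=XNwJOpiabkdHCT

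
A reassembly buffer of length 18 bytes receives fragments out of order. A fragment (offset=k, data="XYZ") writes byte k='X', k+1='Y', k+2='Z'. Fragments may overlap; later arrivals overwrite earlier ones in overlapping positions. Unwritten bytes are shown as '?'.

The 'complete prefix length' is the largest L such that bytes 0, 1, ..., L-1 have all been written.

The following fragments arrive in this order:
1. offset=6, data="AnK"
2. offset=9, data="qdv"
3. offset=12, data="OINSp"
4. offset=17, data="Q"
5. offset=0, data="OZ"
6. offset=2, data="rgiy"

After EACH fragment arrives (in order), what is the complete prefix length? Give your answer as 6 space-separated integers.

Answer: 0 0 0 0 2 18

Derivation:
Fragment 1: offset=6 data="AnK" -> buffer=??????AnK????????? -> prefix_len=0
Fragment 2: offset=9 data="qdv" -> buffer=??????AnKqdv?????? -> prefix_len=0
Fragment 3: offset=12 data="OINSp" -> buffer=??????AnKqdvOINSp? -> prefix_len=0
Fragment 4: offset=17 data="Q" -> buffer=??????AnKqdvOINSpQ -> prefix_len=0
Fragment 5: offset=0 data="OZ" -> buffer=OZ????AnKqdvOINSpQ -> prefix_len=2
Fragment 6: offset=2 data="rgiy" -> buffer=OZrgiyAnKqdvOINSpQ -> prefix_len=18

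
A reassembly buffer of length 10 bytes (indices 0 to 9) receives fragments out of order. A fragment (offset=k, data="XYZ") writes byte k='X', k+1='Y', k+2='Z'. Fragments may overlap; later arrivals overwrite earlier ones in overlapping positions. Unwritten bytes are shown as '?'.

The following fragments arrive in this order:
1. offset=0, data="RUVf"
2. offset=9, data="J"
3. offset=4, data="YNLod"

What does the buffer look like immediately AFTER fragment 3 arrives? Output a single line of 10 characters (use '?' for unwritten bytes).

Fragment 1: offset=0 data="RUVf" -> buffer=RUVf??????
Fragment 2: offset=9 data="J" -> buffer=RUVf?????J
Fragment 3: offset=4 data="YNLod" -> buffer=RUVfYNLodJ

Answer: RUVfYNLodJ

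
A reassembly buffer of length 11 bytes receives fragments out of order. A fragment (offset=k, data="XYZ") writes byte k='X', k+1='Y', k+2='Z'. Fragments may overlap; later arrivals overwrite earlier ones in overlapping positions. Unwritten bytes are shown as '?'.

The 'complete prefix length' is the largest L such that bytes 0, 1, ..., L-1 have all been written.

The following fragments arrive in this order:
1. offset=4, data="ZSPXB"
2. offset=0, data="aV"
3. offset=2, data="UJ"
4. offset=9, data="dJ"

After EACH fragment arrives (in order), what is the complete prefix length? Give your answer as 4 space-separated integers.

Answer: 0 2 9 11

Derivation:
Fragment 1: offset=4 data="ZSPXB" -> buffer=????ZSPXB?? -> prefix_len=0
Fragment 2: offset=0 data="aV" -> buffer=aV??ZSPXB?? -> prefix_len=2
Fragment 3: offset=2 data="UJ" -> buffer=aVUJZSPXB?? -> prefix_len=9
Fragment 4: offset=9 data="dJ" -> buffer=aVUJZSPXBdJ -> prefix_len=11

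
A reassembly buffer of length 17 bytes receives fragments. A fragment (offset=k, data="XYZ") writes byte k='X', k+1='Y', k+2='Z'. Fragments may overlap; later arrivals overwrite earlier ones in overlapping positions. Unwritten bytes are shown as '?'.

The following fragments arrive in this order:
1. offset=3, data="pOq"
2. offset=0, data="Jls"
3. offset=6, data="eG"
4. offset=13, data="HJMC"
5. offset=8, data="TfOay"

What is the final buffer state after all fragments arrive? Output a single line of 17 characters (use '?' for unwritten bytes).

Fragment 1: offset=3 data="pOq" -> buffer=???pOq???????????
Fragment 2: offset=0 data="Jls" -> buffer=JlspOq???????????
Fragment 3: offset=6 data="eG" -> buffer=JlspOqeG?????????
Fragment 4: offset=13 data="HJMC" -> buffer=JlspOqeG?????HJMC
Fragment 5: offset=8 data="TfOay" -> buffer=JlspOqeGTfOayHJMC

Answer: JlspOqeGTfOayHJMC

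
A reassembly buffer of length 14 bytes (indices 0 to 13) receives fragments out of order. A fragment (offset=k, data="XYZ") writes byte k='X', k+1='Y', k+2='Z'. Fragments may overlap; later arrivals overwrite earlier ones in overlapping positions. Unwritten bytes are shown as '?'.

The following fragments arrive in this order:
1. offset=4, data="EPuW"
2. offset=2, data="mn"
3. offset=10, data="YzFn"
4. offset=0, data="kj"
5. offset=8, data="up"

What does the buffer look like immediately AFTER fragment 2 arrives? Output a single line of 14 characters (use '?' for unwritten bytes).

Answer: ??mnEPuW??????

Derivation:
Fragment 1: offset=4 data="EPuW" -> buffer=????EPuW??????
Fragment 2: offset=2 data="mn" -> buffer=??mnEPuW??????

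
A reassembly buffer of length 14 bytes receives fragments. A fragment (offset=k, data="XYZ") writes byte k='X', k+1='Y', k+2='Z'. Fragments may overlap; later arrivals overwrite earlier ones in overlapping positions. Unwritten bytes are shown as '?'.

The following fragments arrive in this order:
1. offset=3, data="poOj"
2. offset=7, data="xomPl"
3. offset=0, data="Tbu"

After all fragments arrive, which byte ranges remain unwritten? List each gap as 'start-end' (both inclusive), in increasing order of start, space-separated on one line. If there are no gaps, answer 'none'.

Answer: 12-13

Derivation:
Fragment 1: offset=3 len=4
Fragment 2: offset=7 len=5
Fragment 3: offset=0 len=3
Gaps: 12-13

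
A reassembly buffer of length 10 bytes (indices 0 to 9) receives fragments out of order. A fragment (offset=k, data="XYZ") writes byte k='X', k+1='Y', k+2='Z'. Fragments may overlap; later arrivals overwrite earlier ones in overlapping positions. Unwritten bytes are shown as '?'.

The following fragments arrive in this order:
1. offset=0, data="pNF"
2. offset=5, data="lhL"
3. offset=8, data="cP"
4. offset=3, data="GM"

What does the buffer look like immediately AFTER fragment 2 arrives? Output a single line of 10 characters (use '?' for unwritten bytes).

Fragment 1: offset=0 data="pNF" -> buffer=pNF???????
Fragment 2: offset=5 data="lhL" -> buffer=pNF??lhL??

Answer: pNF??lhL??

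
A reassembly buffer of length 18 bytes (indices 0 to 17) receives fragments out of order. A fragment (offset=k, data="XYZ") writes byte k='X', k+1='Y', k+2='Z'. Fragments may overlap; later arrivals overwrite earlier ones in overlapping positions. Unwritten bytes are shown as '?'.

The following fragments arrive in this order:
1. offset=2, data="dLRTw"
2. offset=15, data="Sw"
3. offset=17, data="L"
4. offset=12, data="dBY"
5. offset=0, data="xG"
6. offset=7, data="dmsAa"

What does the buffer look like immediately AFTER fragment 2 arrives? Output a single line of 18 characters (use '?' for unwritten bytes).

Fragment 1: offset=2 data="dLRTw" -> buffer=??dLRTw???????????
Fragment 2: offset=15 data="Sw" -> buffer=??dLRTw????????Sw?

Answer: ??dLRTw????????Sw?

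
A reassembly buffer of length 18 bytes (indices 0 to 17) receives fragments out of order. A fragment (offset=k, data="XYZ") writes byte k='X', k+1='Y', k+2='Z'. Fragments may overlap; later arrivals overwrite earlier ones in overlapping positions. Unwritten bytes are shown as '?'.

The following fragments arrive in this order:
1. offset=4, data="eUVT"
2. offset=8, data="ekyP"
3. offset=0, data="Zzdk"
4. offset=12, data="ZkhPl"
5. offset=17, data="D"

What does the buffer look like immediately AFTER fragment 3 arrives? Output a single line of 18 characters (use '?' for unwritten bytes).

Answer: ZzdkeUVTekyP??????

Derivation:
Fragment 1: offset=4 data="eUVT" -> buffer=????eUVT??????????
Fragment 2: offset=8 data="ekyP" -> buffer=????eUVTekyP??????
Fragment 3: offset=0 data="Zzdk" -> buffer=ZzdkeUVTekyP??????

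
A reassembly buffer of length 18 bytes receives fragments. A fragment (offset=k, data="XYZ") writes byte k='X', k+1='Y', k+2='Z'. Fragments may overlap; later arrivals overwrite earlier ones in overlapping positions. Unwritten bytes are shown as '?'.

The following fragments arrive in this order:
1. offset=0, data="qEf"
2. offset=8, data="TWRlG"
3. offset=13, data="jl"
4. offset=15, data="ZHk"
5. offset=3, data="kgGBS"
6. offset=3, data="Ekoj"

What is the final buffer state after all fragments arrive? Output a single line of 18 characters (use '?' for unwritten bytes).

Fragment 1: offset=0 data="qEf" -> buffer=qEf???????????????
Fragment 2: offset=8 data="TWRlG" -> buffer=qEf?????TWRlG?????
Fragment 3: offset=13 data="jl" -> buffer=qEf?????TWRlGjl???
Fragment 4: offset=15 data="ZHk" -> buffer=qEf?????TWRlGjlZHk
Fragment 5: offset=3 data="kgGBS" -> buffer=qEfkgGBSTWRlGjlZHk
Fragment 6: offset=3 data="Ekoj" -> buffer=qEfEkojSTWRlGjlZHk

Answer: qEfEkojSTWRlGjlZHk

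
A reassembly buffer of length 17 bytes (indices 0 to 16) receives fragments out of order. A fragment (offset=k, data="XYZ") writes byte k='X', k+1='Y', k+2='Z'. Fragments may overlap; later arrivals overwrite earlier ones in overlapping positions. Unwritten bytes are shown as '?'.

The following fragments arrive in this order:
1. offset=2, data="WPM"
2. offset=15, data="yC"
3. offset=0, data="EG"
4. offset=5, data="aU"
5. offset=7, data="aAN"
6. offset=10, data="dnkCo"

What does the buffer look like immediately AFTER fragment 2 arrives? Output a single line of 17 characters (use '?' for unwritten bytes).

Answer: ??WPM??????????yC

Derivation:
Fragment 1: offset=2 data="WPM" -> buffer=??WPM????????????
Fragment 2: offset=15 data="yC" -> buffer=??WPM??????????yC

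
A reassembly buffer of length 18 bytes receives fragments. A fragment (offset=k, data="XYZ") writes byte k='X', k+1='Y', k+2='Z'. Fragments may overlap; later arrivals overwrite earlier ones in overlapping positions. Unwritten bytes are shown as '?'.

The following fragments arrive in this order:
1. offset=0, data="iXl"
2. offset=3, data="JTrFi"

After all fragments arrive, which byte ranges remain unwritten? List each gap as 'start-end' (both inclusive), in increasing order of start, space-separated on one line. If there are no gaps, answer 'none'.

Answer: 8-17

Derivation:
Fragment 1: offset=0 len=3
Fragment 2: offset=3 len=5
Gaps: 8-17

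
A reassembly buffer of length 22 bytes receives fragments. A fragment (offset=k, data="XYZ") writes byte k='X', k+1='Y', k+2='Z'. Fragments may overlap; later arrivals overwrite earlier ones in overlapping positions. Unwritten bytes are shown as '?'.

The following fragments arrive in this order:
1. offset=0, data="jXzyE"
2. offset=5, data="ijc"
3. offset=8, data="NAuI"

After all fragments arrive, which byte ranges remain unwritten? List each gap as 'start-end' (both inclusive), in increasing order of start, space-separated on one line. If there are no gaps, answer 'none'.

Fragment 1: offset=0 len=5
Fragment 2: offset=5 len=3
Fragment 3: offset=8 len=4
Gaps: 12-21

Answer: 12-21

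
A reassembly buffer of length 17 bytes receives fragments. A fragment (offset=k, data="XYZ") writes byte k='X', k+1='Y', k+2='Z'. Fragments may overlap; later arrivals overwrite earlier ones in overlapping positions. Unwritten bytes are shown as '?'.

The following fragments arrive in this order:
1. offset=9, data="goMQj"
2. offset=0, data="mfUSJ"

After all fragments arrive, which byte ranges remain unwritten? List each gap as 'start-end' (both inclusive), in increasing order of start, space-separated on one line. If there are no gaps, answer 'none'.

Fragment 1: offset=9 len=5
Fragment 2: offset=0 len=5
Gaps: 5-8 14-16

Answer: 5-8 14-16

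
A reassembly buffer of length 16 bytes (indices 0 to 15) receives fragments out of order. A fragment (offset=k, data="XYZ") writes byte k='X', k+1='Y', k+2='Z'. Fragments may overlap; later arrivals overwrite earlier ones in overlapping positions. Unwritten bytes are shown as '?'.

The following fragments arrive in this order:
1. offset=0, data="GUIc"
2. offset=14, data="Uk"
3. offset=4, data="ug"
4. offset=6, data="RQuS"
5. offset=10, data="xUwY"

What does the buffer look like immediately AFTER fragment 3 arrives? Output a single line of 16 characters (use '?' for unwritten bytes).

Answer: GUIcug????????Uk

Derivation:
Fragment 1: offset=0 data="GUIc" -> buffer=GUIc????????????
Fragment 2: offset=14 data="Uk" -> buffer=GUIc??????????Uk
Fragment 3: offset=4 data="ug" -> buffer=GUIcug????????Uk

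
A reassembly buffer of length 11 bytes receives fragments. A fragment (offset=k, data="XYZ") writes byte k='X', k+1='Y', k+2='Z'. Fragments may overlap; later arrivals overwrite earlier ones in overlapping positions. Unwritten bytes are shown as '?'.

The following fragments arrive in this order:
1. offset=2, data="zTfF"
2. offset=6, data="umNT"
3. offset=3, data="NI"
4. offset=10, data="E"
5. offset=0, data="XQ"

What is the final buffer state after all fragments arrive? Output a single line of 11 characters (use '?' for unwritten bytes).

Answer: XQzNIFumNTE

Derivation:
Fragment 1: offset=2 data="zTfF" -> buffer=??zTfF?????
Fragment 2: offset=6 data="umNT" -> buffer=??zTfFumNT?
Fragment 3: offset=3 data="NI" -> buffer=??zNIFumNT?
Fragment 4: offset=10 data="E" -> buffer=??zNIFumNTE
Fragment 5: offset=0 data="XQ" -> buffer=XQzNIFumNTE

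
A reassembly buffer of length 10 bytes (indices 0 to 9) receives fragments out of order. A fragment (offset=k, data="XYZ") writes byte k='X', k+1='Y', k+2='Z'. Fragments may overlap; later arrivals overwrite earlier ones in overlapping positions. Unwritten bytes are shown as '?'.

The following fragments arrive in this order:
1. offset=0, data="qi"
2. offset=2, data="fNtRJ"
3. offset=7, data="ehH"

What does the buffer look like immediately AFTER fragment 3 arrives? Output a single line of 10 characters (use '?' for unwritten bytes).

Answer: qifNtRJehH

Derivation:
Fragment 1: offset=0 data="qi" -> buffer=qi????????
Fragment 2: offset=2 data="fNtRJ" -> buffer=qifNtRJ???
Fragment 3: offset=7 data="ehH" -> buffer=qifNtRJehH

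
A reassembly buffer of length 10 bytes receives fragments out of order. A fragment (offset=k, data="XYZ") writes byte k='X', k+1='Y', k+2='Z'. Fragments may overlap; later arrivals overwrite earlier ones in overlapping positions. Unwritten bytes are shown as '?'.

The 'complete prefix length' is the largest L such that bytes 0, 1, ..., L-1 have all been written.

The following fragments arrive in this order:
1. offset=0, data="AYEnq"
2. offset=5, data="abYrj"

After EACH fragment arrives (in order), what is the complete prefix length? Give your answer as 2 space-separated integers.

Fragment 1: offset=0 data="AYEnq" -> buffer=AYEnq????? -> prefix_len=5
Fragment 2: offset=5 data="abYrj" -> buffer=AYEnqabYrj -> prefix_len=10

Answer: 5 10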